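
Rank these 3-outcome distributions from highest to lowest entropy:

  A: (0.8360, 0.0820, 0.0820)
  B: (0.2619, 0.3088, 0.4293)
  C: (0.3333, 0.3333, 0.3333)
C > B > A

Key insight: Entropy is maximized by uniform distributions and minimized by concentrated distributions.

- Uniform distributions have maximum entropy log₂(3) = 1.5850 bits
- The more "peaked" or concentrated a distribution, the lower its entropy

Entropies:
  H(A) = 0.8078 bits
  H(B) = 1.5535 bits
  H(C) = 1.5850 bits

Ranking: C > B > A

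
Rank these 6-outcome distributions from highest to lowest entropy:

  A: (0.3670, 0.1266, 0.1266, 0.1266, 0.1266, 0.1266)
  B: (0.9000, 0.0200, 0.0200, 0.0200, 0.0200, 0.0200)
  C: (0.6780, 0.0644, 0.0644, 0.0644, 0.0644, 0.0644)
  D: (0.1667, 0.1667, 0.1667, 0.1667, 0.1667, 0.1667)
D > A > C > B

Key insight: Entropy is maximized by uniform distributions and minimized by concentrated distributions.

Entropies:
  H(A) = 2.4181 bits
  H(B) = 0.7012 bits
  H(C) = 1.6542 bits
  H(D) = 2.5850 bits

Ranking: D > A > C > B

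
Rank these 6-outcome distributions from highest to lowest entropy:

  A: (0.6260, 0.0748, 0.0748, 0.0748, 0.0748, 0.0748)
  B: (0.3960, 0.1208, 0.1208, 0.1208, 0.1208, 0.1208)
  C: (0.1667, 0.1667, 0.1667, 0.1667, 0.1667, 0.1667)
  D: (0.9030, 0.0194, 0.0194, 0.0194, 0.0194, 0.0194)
C > B > A > D

Key insight: Entropy is maximized by uniform distributions and minimized by concentrated distributions.

Entropies:
  H(A) = 1.8221 bits
  H(B) = 2.3710 bits
  H(C) = 2.5850 bits
  H(D) = 0.6846 bits

Ranking: C > B > A > D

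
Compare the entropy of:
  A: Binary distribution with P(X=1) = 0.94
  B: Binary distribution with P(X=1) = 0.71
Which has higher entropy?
B

For binary distributions, entropy is maximized at p=0.5 and decreases as p moves toward 0 or 1.

H(A) = H(0.94) = 0.3274 bits
H(B) = H(0.71) = 0.8687 bits

Distribution B (p=0.71) is closer to uniform (p=0.5), so it has higher entropy.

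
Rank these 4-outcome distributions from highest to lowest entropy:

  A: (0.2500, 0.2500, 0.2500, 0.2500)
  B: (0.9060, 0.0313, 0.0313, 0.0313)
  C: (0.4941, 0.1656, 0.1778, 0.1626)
A > C > B

Key insight: Entropy is maximized by uniform distributions and minimized by concentrated distributions.

- Uniform distributions have maximum entropy log₂(4) = 2.0000 bits
- The more "peaked" or concentrated a distribution, the lower its entropy

Entropies:
  H(A) = 2.0000 bits
  H(B) = 0.5987 bits
  H(C) = 1.8012 bits

Ranking: A > C > B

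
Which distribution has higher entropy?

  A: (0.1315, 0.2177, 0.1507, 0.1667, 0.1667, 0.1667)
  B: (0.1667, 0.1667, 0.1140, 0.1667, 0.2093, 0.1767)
A

Both distributions are close to uniform, making this a harder comparison.

H(A) = 2.5678 bits
H(B) = 2.5637 bits

The distribution closer to uniform has higher entropy.
Answer: A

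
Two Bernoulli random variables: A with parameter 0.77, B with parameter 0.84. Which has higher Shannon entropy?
A

For binary distributions, entropy is maximized at p=0.5 and decreases as p moves toward 0 or 1.

H(A) = H(0.77) = 0.7780 bits
H(B) = H(0.84) = 0.6343 bits

Distribution A (p=0.77) is closer to uniform (p=0.5), so it has higher entropy.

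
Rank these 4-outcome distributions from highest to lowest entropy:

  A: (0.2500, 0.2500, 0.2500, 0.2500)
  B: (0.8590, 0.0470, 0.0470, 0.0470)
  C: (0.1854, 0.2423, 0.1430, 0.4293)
A > C > B

Key insight: Entropy is maximized by uniform distributions and minimized by concentrated distributions.

- Uniform distributions have maximum entropy log₂(4) = 2.0000 bits
- The more "peaked" or concentrated a distribution, the lower its entropy

Entropies:
  H(A) = 2.0000 bits
  H(B) = 0.8103 bits
  H(C) = 1.8712 bits

Ranking: A > C > B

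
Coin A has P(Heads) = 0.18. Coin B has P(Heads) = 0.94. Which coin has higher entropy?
A

For binary distributions, entropy is maximized at p=0.5 and decreases as p moves toward 0 or 1.

H(A) = H(0.18) = 0.6801 bits
H(B) = H(0.94) = 0.3274 bits

Distribution A (p=0.18) is closer to uniform (p=0.5), so it has higher entropy.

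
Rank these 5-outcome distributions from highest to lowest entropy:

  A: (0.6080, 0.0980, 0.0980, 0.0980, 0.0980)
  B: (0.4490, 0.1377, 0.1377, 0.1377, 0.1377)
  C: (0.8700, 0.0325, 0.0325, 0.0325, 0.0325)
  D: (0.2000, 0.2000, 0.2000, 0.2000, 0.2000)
D > B > A > C

Key insight: Entropy is maximized by uniform distributions and minimized by concentrated distributions.

Entropies:
  H(A) = 1.7501 bits
  H(B) = 2.0945 bits
  H(C) = 0.8174 bits
  H(D) = 2.3219 bits

Ranking: D > B > A > C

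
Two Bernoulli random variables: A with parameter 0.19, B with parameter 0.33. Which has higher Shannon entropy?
B

For binary distributions, entropy is maximized at p=0.5 and decreases as p moves toward 0 or 1.

H(A) = H(0.19) = 0.7015 bits
H(B) = H(0.33) = 0.9149 bits

Distribution B (p=0.33) is closer to uniform (p=0.5), so it has higher entropy.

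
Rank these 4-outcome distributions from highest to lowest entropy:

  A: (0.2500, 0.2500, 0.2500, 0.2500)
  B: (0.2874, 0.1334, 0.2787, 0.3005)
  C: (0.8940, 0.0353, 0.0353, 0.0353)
A > B > C

Key insight: Entropy is maximized by uniform distributions and minimized by concentrated distributions.

- Uniform distributions have maximum entropy log₂(4) = 2.0000 bits
- The more "peaked" or concentrated a distribution, the lower its entropy

Entropies:
  H(A) = 2.0000 bits
  H(B) = 1.9396 bits
  H(C) = 0.6557 bits

Ranking: A > B > C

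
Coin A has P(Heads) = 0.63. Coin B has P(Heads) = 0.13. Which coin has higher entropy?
A

For binary distributions, entropy is maximized at p=0.5 and decreases as p moves toward 0 or 1.

H(A) = H(0.63) = 0.9507 bits
H(B) = H(0.13) = 0.5574 bits

Distribution A (p=0.63) is closer to uniform (p=0.5), so it has higher entropy.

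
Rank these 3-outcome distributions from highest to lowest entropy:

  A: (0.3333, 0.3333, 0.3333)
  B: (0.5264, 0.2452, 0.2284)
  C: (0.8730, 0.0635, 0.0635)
A > B > C

Key insight: Entropy is maximized by uniform distributions and minimized by concentrated distributions.

- Uniform distributions have maximum entropy log₂(3) = 1.5850 bits
- The more "peaked" or concentrated a distribution, the lower its entropy

Entropies:
  H(A) = 1.5850 bits
  H(B) = 1.4712 bits
  H(C) = 0.6762 bits

Ranking: A > B > C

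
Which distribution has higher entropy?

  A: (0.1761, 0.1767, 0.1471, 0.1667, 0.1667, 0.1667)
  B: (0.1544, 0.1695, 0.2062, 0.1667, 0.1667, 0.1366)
A

Both distributions are close to uniform, making this a harder comparison.

H(A) = 2.5824 bits
H(B) = 2.5738 bits

The distribution closer to uniform has higher entropy.
Answer: A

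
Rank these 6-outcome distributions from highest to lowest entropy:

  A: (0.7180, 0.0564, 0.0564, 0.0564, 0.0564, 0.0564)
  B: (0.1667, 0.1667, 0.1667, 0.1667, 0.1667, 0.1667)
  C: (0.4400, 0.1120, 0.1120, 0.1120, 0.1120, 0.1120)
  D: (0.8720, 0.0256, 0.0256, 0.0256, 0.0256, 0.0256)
B > C > A > D

Key insight: Entropy is maximized by uniform distributions and minimized by concentrated distributions.

Entropies:
  H(A) = 1.5129 bits
  H(B) = 2.5850 bits
  H(C) = 2.2899 bits
  H(D) = 0.8491 bits

Ranking: B > C > A > D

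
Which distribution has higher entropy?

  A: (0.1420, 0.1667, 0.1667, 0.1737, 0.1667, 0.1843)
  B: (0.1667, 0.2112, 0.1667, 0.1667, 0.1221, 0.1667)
A

Both distributions are close to uniform, making this a harder comparison.

H(A) = 2.5807 bits
H(B) = 2.5676 bits

The distribution closer to uniform has higher entropy.
Answer: A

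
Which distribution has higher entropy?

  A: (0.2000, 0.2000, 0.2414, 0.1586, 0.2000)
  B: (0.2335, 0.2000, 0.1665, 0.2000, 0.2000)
B

Both distributions are close to uniform, making this a harder comparison.

H(A) = 2.3095 bits
H(B) = 2.3138 bits

The distribution closer to uniform has higher entropy.
Answer: B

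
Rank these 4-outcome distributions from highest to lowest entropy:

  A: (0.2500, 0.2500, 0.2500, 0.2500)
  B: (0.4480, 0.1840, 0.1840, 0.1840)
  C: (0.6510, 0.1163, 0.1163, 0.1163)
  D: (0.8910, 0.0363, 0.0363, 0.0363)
A > B > C > D

Key insight: Entropy is maximized by uniform distributions and minimized by concentrated distributions.

Entropies:
  H(A) = 2.0000 bits
  H(B) = 1.8671 bits
  H(C) = 1.4863 bits
  H(D) = 0.6697 bits

Ranking: A > B > C > D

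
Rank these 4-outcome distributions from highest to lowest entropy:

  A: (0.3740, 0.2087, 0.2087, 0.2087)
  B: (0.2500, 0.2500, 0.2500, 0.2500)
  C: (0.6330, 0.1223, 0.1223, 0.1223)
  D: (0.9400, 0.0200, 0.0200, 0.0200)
B > A > C > D

Key insight: Entropy is maximized by uniform distributions and minimized by concentrated distributions.

Entropies:
  H(A) = 1.9459 bits
  H(B) = 2.0000 bits
  H(C) = 1.5300 bits
  H(D) = 0.4225 bits

Ranking: B > A > C > D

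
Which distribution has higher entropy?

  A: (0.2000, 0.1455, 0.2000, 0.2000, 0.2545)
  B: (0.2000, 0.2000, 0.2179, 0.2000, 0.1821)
B

Both distributions are close to uniform, making this a harder comparison.

H(A) = 2.3002 bits
H(B) = 2.3196 bits

The distribution closer to uniform has higher entropy.
Answer: B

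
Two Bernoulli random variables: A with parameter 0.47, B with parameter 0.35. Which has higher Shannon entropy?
A

For binary distributions, entropy is maximized at p=0.5 and decreases as p moves toward 0 or 1.

H(A) = H(0.47) = 0.9974 bits
H(B) = H(0.35) = 0.9341 bits

Distribution A (p=0.47) is closer to uniform (p=0.5), so it has higher entropy.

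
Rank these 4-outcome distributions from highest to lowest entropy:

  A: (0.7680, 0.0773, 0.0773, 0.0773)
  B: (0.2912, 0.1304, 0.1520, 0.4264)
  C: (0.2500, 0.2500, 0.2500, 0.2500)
C > B > A

Key insight: Entropy is maximized by uniform distributions and minimized by concentrated distributions.

- Uniform distributions have maximum entropy log₂(4) = 2.0000 bits
- The more "peaked" or concentrated a distribution, the lower its entropy

Entropies:
  H(A) = 1.1492 bits
  H(B) = 1.8390 bits
  H(C) = 2.0000 bits

Ranking: C > B > A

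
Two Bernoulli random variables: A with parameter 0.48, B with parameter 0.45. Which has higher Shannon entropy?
A

For binary distributions, entropy is maximized at p=0.5 and decreases as p moves toward 0 or 1.

H(A) = H(0.48) = 0.9988 bits
H(B) = H(0.45) = 0.9928 bits

Distribution A (p=0.48) is closer to uniform (p=0.5), so it has higher entropy.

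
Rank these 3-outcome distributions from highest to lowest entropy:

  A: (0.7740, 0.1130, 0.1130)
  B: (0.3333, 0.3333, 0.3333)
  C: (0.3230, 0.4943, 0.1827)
B > C > A

Key insight: Entropy is maximized by uniform distributions and minimized by concentrated distributions.

- Uniform distributions have maximum entropy log₂(3) = 1.5850 bits
- The more "peaked" or concentrated a distribution, the lower its entropy

Entropies:
  H(A) = 0.9970 bits
  H(B) = 1.5850 bits
  H(C) = 1.4771 bits

Ranking: B > C > A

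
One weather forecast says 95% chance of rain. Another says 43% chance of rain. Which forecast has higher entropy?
43% forecast

Treat each forecast as a Bernoulli distribution. Binary entropy is maximized at p=0.5 and falls off symmetrically toward 0 or 1. The 43% forecast is closer to 50%, so it is more uncertain. H(95%) ≈ 0.286 bits, H(43%) ≈ 0.986 bits.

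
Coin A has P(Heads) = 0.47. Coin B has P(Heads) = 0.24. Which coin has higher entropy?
A

For binary distributions, entropy is maximized at p=0.5 and decreases as p moves toward 0 or 1.

H(A) = H(0.47) = 0.9974 bits
H(B) = H(0.24) = 0.7950 bits

Distribution A (p=0.47) is closer to uniform (p=0.5), so it has higher entropy.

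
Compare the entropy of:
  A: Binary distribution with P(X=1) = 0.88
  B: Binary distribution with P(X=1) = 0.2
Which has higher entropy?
B

For binary distributions, entropy is maximized at p=0.5 and decreases as p moves toward 0 or 1.

H(A) = H(0.88) = 0.5294 bits
H(B) = H(0.2) = 0.7219 bits

Distribution B (p=0.2) is closer to uniform (p=0.5), so it has higher entropy.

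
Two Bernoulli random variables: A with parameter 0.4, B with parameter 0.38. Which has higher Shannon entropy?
A

For binary distributions, entropy is maximized at p=0.5 and decreases as p moves toward 0 or 1.

H(A) = H(0.4) = 0.9710 bits
H(B) = H(0.38) = 0.9580 bits

Distribution A (p=0.4) is closer to uniform (p=0.5), so it has higher entropy.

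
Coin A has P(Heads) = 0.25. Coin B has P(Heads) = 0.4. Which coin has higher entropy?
B

For binary distributions, entropy is maximized at p=0.5 and decreases as p moves toward 0 or 1.

H(A) = H(0.25) = 0.8113 bits
H(B) = H(0.4) = 0.9710 bits

Distribution B (p=0.4) is closer to uniform (p=0.5), so it has higher entropy.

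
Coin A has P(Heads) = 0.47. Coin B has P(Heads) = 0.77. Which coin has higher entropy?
A

For binary distributions, entropy is maximized at p=0.5 and decreases as p moves toward 0 or 1.

H(A) = H(0.47) = 0.9974 bits
H(B) = H(0.77) = 0.7780 bits

Distribution A (p=0.47) is closer to uniform (p=0.5), so it has higher entropy.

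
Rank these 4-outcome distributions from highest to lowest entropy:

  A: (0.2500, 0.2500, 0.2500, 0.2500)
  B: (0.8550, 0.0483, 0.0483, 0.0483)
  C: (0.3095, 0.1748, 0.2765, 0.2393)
A > C > B

Key insight: Entropy is maximized by uniform distributions and minimized by concentrated distributions.

- Uniform distributions have maximum entropy log₂(4) = 2.0000 bits
- The more "peaked" or concentrated a distribution, the lower its entropy

Entropies:
  H(A) = 2.0000 bits
  H(B) = 0.8270 bits
  H(C) = 1.9700 bits

Ranking: A > C > B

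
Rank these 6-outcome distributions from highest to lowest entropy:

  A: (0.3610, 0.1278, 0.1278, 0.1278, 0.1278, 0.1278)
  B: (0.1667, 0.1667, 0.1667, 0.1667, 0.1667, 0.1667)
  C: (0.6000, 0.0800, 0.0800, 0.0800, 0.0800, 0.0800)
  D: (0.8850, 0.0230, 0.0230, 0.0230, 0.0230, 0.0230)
B > A > C > D

Key insight: Entropy is maximized by uniform distributions and minimized by concentrated distributions.

Entropies:
  H(A) = 2.4272 bits
  H(B) = 2.5850 bits
  H(C) = 1.8997 bits
  H(D) = 0.7818 bits

Ranking: B > A > C > D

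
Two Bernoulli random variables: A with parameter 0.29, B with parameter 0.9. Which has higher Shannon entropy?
A

For binary distributions, entropy is maximized at p=0.5 and decreases as p moves toward 0 or 1.

H(A) = H(0.29) = 0.8687 bits
H(B) = H(0.9) = 0.4690 bits

Distribution A (p=0.29) is closer to uniform (p=0.5), so it has higher entropy.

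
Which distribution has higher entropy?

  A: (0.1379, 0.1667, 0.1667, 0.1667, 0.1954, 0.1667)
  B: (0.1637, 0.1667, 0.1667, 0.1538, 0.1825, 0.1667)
B

Both distributions are close to uniform, making this a harder comparison.

H(A) = 2.5778 bits
H(B) = 2.5831 bits

The distribution closer to uniform has higher entropy.
Answer: B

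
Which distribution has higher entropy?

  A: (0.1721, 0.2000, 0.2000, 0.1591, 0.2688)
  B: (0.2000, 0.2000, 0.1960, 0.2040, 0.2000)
B

Both distributions are close to uniform, making this a harder comparison.

H(A) = 2.2971 bits
H(B) = 2.3218 bits

The distribution closer to uniform has higher entropy.
Answer: B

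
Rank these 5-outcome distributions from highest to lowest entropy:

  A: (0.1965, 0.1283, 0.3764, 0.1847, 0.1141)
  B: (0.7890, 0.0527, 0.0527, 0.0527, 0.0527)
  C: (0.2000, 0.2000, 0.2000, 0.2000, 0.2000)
C > A > B

Key insight: Entropy is maximized by uniform distributions and minimized by concentrated distributions.

- Uniform distributions have maximum entropy log₂(5) = 2.3219 bits
- The more "peaked" or concentrated a distribution, the lower its entropy

Entropies:
  H(A) = 2.1793 bits
  H(B) = 1.1654 bits
  H(C) = 2.3219 bits

Ranking: C > A > B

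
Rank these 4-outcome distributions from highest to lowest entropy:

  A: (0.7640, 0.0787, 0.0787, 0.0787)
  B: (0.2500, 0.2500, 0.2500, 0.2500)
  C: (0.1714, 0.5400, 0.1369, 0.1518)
B > C > A

Key insight: Entropy is maximized by uniform distributions and minimized by concentrated distributions.

- Uniform distributions have maximum entropy log₂(4) = 2.0000 bits
- The more "peaked" or concentrated a distribution, the lower its entropy

Entropies:
  H(A) = 1.1624 bits
  H(B) = 2.0000 bits
  H(C) = 1.7217 bits

Ranking: B > C > A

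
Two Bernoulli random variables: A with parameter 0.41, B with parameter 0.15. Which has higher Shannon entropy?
A

For binary distributions, entropy is maximized at p=0.5 and decreases as p moves toward 0 or 1.

H(A) = H(0.41) = 0.9765 bits
H(B) = H(0.15) = 0.6098 bits

Distribution A (p=0.41) is closer to uniform (p=0.5), so it has higher entropy.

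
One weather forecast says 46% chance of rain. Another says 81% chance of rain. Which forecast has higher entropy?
46% forecast

Treat each forecast as a Bernoulli distribution. Binary entropy is maximized at p=0.5 and falls off symmetrically toward 0 or 1. The 46% forecast is closer to 50%, so it is more uncertain. H(46%) ≈ 0.995 bits, H(81%) ≈ 0.701 bits.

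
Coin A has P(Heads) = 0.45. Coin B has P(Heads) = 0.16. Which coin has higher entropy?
A

For binary distributions, entropy is maximized at p=0.5 and decreases as p moves toward 0 or 1.

H(A) = H(0.45) = 0.9928 bits
H(B) = H(0.16) = 0.6343 bits

Distribution A (p=0.45) is closer to uniform (p=0.5), so it has higher entropy.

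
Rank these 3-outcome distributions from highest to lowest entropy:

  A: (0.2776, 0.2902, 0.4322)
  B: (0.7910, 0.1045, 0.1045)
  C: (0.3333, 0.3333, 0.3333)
C > A > B

Key insight: Entropy is maximized by uniform distributions and minimized by concentrated distributions.

- Uniform distributions have maximum entropy log₂(3) = 1.5850 bits
- The more "peaked" or concentrated a distribution, the lower its entropy

Entropies:
  H(A) = 1.5543 bits
  H(B) = 0.9486 bits
  H(C) = 1.5850 bits

Ranking: C > A > B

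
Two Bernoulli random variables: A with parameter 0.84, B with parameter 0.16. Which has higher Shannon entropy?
Equal

For binary distributions, entropy is maximized at p=0.5 and decreases as p moves toward 0 or 1.

H(A) = H(0.84) = 0.6343 bits
H(B) = H(0.16) = 0.6343 bits

Both distributions are equally far from uniform (|0.84-0.5| = |0.16-0.5|), so they have the same entropy.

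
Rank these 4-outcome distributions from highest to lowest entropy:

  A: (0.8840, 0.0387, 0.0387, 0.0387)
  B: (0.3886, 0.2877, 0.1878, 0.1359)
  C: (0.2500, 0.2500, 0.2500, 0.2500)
C > B > A

Key insight: Entropy is maximized by uniform distributions and minimized by concentrated distributions.

- Uniform distributions have maximum entropy log₂(4) = 2.0000 bits
- The more "peaked" or concentrated a distribution, the lower its entropy

Entropies:
  H(A) = 0.7016 bits
  H(B) = 1.8914 bits
  H(C) = 2.0000 bits

Ranking: C > B > A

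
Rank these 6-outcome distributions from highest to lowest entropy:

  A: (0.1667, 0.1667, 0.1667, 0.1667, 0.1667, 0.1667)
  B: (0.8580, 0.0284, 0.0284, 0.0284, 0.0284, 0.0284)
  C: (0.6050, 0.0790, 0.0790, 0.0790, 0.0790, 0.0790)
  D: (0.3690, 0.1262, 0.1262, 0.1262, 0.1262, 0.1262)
A > D > C > B

Key insight: Entropy is maximized by uniform distributions and minimized by concentrated distributions.

Entropies:
  H(A) = 2.5850 bits
  H(B) = 0.9192 bits
  H(C) = 1.8851 bits
  H(D) = 2.4150 bits

Ranking: A > D > C > B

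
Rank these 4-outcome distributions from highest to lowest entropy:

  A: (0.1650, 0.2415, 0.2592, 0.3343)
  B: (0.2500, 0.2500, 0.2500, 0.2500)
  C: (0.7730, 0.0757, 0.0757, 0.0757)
B > A > C

Key insight: Entropy is maximized by uniform distributions and minimized by concentrated distributions.

- Uniform distributions have maximum entropy log₂(4) = 2.0000 bits
- The more "peaked" or concentrated a distribution, the lower its entropy

Entropies:
  H(A) = 1.9573 bits
  H(B) = 2.0000 bits
  H(C) = 1.1325 bits

Ranking: B > A > C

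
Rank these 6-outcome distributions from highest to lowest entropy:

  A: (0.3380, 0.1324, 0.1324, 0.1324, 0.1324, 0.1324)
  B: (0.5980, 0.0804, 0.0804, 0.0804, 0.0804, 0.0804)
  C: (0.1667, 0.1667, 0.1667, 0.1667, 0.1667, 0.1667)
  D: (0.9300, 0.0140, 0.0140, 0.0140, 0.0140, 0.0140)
C > A > B > D

Key insight: Entropy is maximized by uniform distributions and minimized by concentrated distributions.

Entropies:
  H(A) = 2.4600 bits
  H(B) = 1.9055 bits
  H(C) = 2.5850 bits
  H(D) = 0.5285 bits

Ranking: C > A > B > D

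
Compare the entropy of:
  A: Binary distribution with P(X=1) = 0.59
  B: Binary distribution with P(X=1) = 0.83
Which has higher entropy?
A

For binary distributions, entropy is maximized at p=0.5 and decreases as p moves toward 0 or 1.

H(A) = H(0.59) = 0.9765 bits
H(B) = H(0.83) = 0.6577 bits

Distribution A (p=0.59) is closer to uniform (p=0.5), so it has higher entropy.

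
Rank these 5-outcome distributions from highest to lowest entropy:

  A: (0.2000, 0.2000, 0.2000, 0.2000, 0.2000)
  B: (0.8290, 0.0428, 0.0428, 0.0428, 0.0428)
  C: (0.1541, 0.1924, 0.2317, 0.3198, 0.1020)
A > C > B

Key insight: Entropy is maximized by uniform distributions and minimized by concentrated distributions.

- Uniform distributions have maximum entropy log₂(5) = 2.3219 bits
- The more "peaked" or concentrated a distribution, the lower its entropy

Entropies:
  H(A) = 2.3219 bits
  H(B) = 1.0020 bits
  H(C) = 2.2240 bits

Ranking: A > C > B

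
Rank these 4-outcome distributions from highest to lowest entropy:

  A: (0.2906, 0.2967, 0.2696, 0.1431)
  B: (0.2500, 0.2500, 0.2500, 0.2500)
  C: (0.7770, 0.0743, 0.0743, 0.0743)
B > A > C

Key insight: Entropy is maximized by uniform distributions and minimized by concentrated distributions.

- Uniform distributions have maximum entropy log₂(4) = 2.0000 bits
- The more "peaked" or concentrated a distribution, the lower its entropy

Entropies:
  H(A) = 1.9494 bits
  H(B) = 2.0000 bits
  H(C) = 1.1191 bits

Ranking: B > A > C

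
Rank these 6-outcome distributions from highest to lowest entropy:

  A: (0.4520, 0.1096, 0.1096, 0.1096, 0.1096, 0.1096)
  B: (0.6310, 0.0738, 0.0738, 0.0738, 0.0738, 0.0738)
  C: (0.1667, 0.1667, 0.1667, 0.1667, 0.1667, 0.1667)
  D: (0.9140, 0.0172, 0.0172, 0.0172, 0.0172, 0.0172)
C > A > B > D

Key insight: Entropy is maximized by uniform distributions and minimized by concentrated distributions.

Entropies:
  H(A) = 2.2658 bits
  H(B) = 1.8067 bits
  H(C) = 2.5850 bits
  H(D) = 0.6227 bits

Ranking: C > A > B > D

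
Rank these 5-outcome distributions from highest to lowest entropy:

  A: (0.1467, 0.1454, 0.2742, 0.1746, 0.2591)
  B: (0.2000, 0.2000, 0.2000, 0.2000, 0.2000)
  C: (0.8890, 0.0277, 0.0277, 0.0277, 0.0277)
B > A > C

Key insight: Entropy is maximized by uniform distributions and minimized by concentrated distributions.

- Uniform distributions have maximum entropy log₂(5) = 2.3219 bits
- The more "peaked" or concentrated a distribution, the lower its entropy

Entropies:
  H(A) = 2.2670 bits
  H(B) = 2.3219 bits
  H(C) = 0.7249 bits

Ranking: B > A > C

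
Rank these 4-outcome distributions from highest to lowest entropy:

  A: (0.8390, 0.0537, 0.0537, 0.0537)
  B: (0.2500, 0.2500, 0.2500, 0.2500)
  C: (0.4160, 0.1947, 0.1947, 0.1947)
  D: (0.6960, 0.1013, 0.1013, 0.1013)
B > C > D > A

Key insight: Entropy is maximized by uniform distributions and minimized by concentrated distributions.

Entropies:
  H(A) = 0.8919 bits
  H(B) = 2.0000 bits
  H(C) = 1.9052 bits
  H(D) = 1.3680 bits

Ranking: B > C > D > A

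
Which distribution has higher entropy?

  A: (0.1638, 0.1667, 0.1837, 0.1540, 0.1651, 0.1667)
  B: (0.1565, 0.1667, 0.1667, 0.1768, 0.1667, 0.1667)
B

Both distributions are close to uniform, making this a harder comparison.

H(A) = 2.5830 bits
H(B) = 2.5841 bits

The distribution closer to uniform has higher entropy.
Answer: B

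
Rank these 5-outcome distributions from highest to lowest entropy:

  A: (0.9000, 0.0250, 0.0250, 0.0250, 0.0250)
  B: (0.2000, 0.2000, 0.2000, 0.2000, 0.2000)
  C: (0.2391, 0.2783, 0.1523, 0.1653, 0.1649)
B > C > A

Key insight: Entropy is maximized by uniform distributions and minimized by concentrated distributions.

- Uniform distributions have maximum entropy log₂(5) = 2.3219 bits
- The more "peaked" or concentrated a distribution, the lower its entropy

Entropies:
  H(A) = 0.6690 bits
  H(B) = 2.3219 bits
  H(C) = 2.2788 bits

Ranking: B > C > A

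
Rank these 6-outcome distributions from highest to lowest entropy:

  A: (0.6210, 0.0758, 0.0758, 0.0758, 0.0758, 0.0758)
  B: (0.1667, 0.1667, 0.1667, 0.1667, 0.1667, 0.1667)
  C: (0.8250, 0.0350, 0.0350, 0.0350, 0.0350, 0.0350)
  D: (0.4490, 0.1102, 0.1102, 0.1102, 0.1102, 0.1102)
B > D > A > C

Key insight: Entropy is maximized by uniform distributions and minimized by concentrated distributions.

Entropies:
  H(A) = 1.8373 bits
  H(B) = 2.5850 bits
  H(C) = 1.0754 bits
  H(D) = 2.2719 bits

Ranking: B > D > A > C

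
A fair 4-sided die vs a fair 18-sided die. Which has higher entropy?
18-sided die

Both are uniform distributions; for uniform over n outcomes, H = log₂(n). H(4-sided) = log₂(4) = 2.000 bits and H(18-sided) = log₂(18) = 4.170 bits. More outcomes in a uniform distribution means higher entropy.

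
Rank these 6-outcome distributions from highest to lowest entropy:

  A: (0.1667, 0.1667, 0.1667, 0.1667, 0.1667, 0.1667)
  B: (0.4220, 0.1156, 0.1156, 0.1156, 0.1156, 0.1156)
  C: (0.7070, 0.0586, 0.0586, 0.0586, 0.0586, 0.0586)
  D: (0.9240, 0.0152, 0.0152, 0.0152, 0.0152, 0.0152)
A > B > C > D

Key insight: Entropy is maximized by uniform distributions and minimized by concentrated distributions.

Entropies:
  H(A) = 2.5850 bits
  H(B) = 2.3244 bits
  H(C) = 1.5529 bits
  H(D) = 0.5644 bits

Ranking: A > B > C > D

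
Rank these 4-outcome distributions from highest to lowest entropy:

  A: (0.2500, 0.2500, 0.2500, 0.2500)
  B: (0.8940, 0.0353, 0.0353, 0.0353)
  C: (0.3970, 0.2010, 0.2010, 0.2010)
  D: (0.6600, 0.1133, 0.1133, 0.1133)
A > C > D > B

Key insight: Entropy is maximized by uniform distributions and minimized by concentrated distributions.

Entropies:
  H(A) = 2.0000 bits
  H(B) = 0.6557 bits
  H(C) = 1.9249 bits
  H(D) = 1.4637 bits

Ranking: A > C > D > B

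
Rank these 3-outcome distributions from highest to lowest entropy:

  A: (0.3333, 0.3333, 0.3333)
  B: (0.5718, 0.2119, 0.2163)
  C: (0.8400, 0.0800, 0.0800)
A > B > C

Key insight: Entropy is maximized by uniform distributions and minimized by concentrated distributions.

- Uniform distributions have maximum entropy log₂(3) = 1.5850 bits
- The more "peaked" or concentrated a distribution, the lower its entropy

Entropies:
  H(A) = 1.5850 bits
  H(B) = 1.4133 bits
  H(C) = 0.7943 bits

Ranking: A > B > C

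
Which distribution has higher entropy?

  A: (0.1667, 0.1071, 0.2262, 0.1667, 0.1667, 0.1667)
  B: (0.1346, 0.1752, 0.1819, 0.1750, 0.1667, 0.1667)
B

Both distributions are close to uniform, making this a harder comparison.

H(A) = 2.5536 bits
H(B) = 2.5786 bits

The distribution closer to uniform has higher entropy.
Answer: B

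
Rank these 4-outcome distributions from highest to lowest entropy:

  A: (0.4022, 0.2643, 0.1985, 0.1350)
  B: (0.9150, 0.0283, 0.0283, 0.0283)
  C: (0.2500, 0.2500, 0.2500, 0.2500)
C > A > B

Key insight: Entropy is maximized by uniform distributions and minimized by concentrated distributions.

- Uniform distributions have maximum entropy log₂(4) = 2.0000 bits
- The more "peaked" or concentrated a distribution, the lower its entropy

Entropies:
  H(A) = 1.8890 bits
  H(B) = 0.5543 bits
  H(C) = 2.0000 bits

Ranking: C > A > B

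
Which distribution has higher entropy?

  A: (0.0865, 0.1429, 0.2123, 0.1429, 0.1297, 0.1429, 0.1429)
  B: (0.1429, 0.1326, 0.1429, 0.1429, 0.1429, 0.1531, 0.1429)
B

Both distributions are close to uniform, making this a harder comparison.

H(A) = 2.7666 bits
H(B) = 2.8063 bits

The distribution closer to uniform has higher entropy.
Answer: B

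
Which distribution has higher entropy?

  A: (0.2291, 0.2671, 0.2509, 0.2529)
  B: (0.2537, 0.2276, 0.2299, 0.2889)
A

Both distributions are close to uniform, making this a harder comparison.

H(A) = 1.9979 bits
H(B) = 1.9931 bits

The distribution closer to uniform has higher entropy.
Answer: A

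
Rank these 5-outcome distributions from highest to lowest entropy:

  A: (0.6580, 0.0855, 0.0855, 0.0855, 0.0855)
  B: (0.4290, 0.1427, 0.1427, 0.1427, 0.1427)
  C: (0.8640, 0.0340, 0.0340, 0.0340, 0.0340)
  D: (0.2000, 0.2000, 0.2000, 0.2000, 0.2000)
D > B > A > C

Key insight: Entropy is maximized by uniform distributions and minimized by concentrated distributions.

Entropies:
  H(A) = 1.6107 bits
  H(B) = 2.1274 bits
  H(C) = 0.8457 bits
  H(D) = 2.3219 bits

Ranking: D > B > A > C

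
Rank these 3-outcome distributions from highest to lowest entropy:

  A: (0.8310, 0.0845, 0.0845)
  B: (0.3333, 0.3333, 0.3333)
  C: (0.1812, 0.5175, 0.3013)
B > C > A

Key insight: Entropy is maximized by uniform distributions and minimized by concentrated distributions.

- Uniform distributions have maximum entropy log₂(3) = 1.5850 bits
- The more "peaked" or concentrated a distribution, the lower its entropy

Entropies:
  H(A) = 0.8244 bits
  H(B) = 1.5850 bits
  H(C) = 1.4598 bits

Ranking: B > C > A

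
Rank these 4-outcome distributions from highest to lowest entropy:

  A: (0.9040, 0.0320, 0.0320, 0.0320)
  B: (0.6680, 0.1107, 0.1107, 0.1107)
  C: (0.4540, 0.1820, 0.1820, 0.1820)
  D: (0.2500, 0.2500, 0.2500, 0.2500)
D > C > B > A

Key insight: Entropy is maximized by uniform distributions and minimized by concentrated distributions.

Entropies:
  H(A) = 0.6083 bits
  H(B) = 1.4432 bits
  H(C) = 1.8593 bits
  H(D) = 2.0000 bits

Ranking: D > C > B > A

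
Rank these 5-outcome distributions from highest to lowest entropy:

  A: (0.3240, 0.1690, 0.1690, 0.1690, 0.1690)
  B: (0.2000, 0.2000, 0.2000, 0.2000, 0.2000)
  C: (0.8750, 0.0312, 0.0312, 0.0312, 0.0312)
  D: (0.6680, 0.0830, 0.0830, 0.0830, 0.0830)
B > A > D > C

Key insight: Entropy is maximized by uniform distributions and minimized by concentrated distributions.

Entropies:
  H(A) = 2.2607 bits
  H(B) = 2.3219 bits
  H(C) = 0.7936 bits
  H(D) = 1.5810 bits

Ranking: B > A > D > C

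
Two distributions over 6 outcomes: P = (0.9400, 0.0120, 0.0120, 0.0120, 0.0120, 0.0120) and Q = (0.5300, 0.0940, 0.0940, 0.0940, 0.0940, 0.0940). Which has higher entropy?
Q

P is highly concentrated on one outcome (94%), making it nearly deterministic. Q spreads its mass more evenly (max 53%). The more spread-out distribution has higher entropy: H(P) ≈ 0.467 bits, H(Q) ≈ 2.089 bits.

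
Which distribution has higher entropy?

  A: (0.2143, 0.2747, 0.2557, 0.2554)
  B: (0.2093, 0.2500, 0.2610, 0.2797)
A

Both distributions are close to uniform, making this a harder comparison.

H(A) = 1.9943 bits
H(B) = 1.9921 bits

The distribution closer to uniform has higher entropy.
Answer: A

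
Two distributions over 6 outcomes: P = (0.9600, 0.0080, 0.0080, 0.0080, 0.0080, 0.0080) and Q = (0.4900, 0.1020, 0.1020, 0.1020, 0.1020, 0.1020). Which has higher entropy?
Q

P is highly concentrated on one outcome (96%), making it nearly deterministic. Q spreads its mass more evenly (max 49%). The more spread-out distribution has higher entropy: H(P) ≈ 0.335 bits, H(Q) ≈ 2.184 bits.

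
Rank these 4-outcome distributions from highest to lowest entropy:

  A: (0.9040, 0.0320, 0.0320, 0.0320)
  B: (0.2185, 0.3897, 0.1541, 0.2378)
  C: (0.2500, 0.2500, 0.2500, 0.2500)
C > B > A

Key insight: Entropy is maximized by uniform distributions and minimized by concentrated distributions.

- Uniform distributions have maximum entropy log₂(4) = 2.0000 bits
- The more "peaked" or concentrated a distribution, the lower its entropy

Entropies:
  H(A) = 0.6083 bits
  H(B) = 1.9178 bits
  H(C) = 2.0000 bits

Ranking: C > B > A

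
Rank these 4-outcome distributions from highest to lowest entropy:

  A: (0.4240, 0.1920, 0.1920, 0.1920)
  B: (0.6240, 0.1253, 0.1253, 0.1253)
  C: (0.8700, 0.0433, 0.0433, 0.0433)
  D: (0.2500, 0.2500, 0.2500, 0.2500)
D > A > B > C

Key insight: Entropy is maximized by uniform distributions and minimized by concentrated distributions.

Entropies:
  H(A) = 1.8962 bits
  H(B) = 1.5511 bits
  H(C) = 0.7635 bits
  H(D) = 2.0000 bits

Ranking: D > A > B > C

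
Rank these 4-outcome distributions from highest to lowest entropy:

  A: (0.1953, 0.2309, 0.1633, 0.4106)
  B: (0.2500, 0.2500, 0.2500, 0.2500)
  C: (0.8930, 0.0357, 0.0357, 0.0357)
B > A > C

Key insight: Entropy is maximized by uniform distributions and minimized by concentrated distributions.

- Uniform distributions have maximum entropy log₂(4) = 2.0000 bits
- The more "peaked" or concentrated a distribution, the lower its entropy

Entropies:
  H(A) = 1.9026 bits
  H(B) = 2.0000 bits
  H(C) = 0.6604 bits

Ranking: B > A > C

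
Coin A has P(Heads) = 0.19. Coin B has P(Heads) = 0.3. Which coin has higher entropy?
B

For binary distributions, entropy is maximized at p=0.5 and decreases as p moves toward 0 or 1.

H(A) = H(0.19) = 0.7015 bits
H(B) = H(0.3) = 0.8813 bits

Distribution B (p=0.3) is closer to uniform (p=0.5), so it has higher entropy.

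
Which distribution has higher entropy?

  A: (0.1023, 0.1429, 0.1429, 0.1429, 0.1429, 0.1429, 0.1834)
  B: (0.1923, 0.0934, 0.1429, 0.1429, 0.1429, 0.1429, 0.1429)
A

Both distributions are close to uniform, making this a harder comparison.

H(A) = 2.7906 bits
H(B) = 2.7821 bits

The distribution closer to uniform has higher entropy.
Answer: A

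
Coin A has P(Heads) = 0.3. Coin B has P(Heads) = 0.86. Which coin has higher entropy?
A

For binary distributions, entropy is maximized at p=0.5 and decreases as p moves toward 0 or 1.

H(A) = H(0.3) = 0.8813 bits
H(B) = H(0.86) = 0.5842 bits

Distribution A (p=0.3) is closer to uniform (p=0.5), so it has higher entropy.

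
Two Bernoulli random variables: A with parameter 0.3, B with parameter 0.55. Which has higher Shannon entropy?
B

For binary distributions, entropy is maximized at p=0.5 and decreases as p moves toward 0 or 1.

H(A) = H(0.3) = 0.8813 bits
H(B) = H(0.55) = 0.9928 bits

Distribution B (p=0.55) is closer to uniform (p=0.5), so it has higher entropy.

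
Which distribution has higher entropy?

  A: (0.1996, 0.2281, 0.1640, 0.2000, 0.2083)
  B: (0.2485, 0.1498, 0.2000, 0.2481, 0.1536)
A

Both distributions are close to uniform, making this a harder comparison.

H(A) = 2.3140 bits
H(B) = 2.2879 bits

The distribution closer to uniform has higher entropy.
Answer: A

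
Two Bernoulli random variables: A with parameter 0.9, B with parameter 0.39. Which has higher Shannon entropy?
B

For binary distributions, entropy is maximized at p=0.5 and decreases as p moves toward 0 or 1.

H(A) = H(0.9) = 0.4690 bits
H(B) = H(0.39) = 0.9648 bits

Distribution B (p=0.39) is closer to uniform (p=0.5), so it has higher entropy.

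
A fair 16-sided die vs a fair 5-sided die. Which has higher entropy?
16-sided die

Both are uniform distributions; for uniform over n outcomes, H = log₂(n). H(16-sided) = log₂(16) = 4.000 bits and H(5-sided) = log₂(5) = 2.322 bits. More outcomes in a uniform distribution means higher entropy.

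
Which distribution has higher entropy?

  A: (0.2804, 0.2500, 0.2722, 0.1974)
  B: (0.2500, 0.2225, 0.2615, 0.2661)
B

Both distributions are close to uniform, making this a harder comparison.

H(A) = 1.9874 bits
H(B) = 1.9966 bits

The distribution closer to uniform has higher entropy.
Answer: B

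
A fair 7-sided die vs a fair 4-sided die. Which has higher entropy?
7-sided die

Both are uniform distributions; for uniform over n outcomes, H = log₂(n). H(7-sided) = log₂(7) = 2.807 bits and H(4-sided) = log₂(4) = 2.000 bits. More outcomes in a uniform distribution means higher entropy.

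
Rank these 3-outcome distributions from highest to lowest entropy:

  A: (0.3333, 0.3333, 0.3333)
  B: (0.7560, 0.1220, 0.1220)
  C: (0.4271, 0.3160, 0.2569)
A > C > B

Key insight: Entropy is maximized by uniform distributions and minimized by concentrated distributions.

- Uniform distributions have maximum entropy log₂(3) = 1.5850 bits
- The more "peaked" or concentrated a distribution, the lower its entropy

Entropies:
  H(A) = 1.5850 bits
  H(B) = 1.0456 bits
  H(C) = 1.5531 bits

Ranking: A > C > B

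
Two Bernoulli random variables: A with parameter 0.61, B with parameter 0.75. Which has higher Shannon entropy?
A

For binary distributions, entropy is maximized at p=0.5 and decreases as p moves toward 0 or 1.

H(A) = H(0.61) = 0.9648 bits
H(B) = H(0.75) = 0.8113 bits

Distribution A (p=0.61) is closer to uniform (p=0.5), so it has higher entropy.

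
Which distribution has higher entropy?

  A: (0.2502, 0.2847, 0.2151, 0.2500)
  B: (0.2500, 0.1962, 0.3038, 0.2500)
A

Both distributions are close to uniform, making this a harder comparison.

H(A) = 1.9930 bits
H(B) = 1.9831 bits

The distribution closer to uniform has higher entropy.
Answer: A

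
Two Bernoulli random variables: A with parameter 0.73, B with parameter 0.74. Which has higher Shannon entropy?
A

For binary distributions, entropy is maximized at p=0.5 and decreases as p moves toward 0 or 1.

H(A) = H(0.73) = 0.8415 bits
H(B) = H(0.74) = 0.8267 bits

Distribution A (p=0.73) is closer to uniform (p=0.5), so it has higher entropy.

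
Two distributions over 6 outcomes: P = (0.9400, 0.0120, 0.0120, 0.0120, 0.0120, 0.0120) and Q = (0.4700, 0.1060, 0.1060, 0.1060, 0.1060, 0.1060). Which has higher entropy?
Q

P is highly concentrated on one outcome (94%), making it nearly deterministic. Q spreads its mass more evenly (max 47%). The more spread-out distribution has higher entropy: H(P) ≈ 0.467 bits, H(Q) ≈ 2.228 bits.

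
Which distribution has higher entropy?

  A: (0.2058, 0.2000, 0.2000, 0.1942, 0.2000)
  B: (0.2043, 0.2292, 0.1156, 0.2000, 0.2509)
A

Both distributions are close to uniform, making this a harder comparison.

H(A) = 2.3217 bits
H(B) = 2.2800 bits

The distribution closer to uniform has higher entropy.
Answer: A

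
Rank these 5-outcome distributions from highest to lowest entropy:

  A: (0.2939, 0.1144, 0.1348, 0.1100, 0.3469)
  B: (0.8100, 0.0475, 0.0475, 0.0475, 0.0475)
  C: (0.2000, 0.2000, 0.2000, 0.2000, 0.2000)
C > A > B

Key insight: Entropy is maximized by uniform distributions and minimized by concentrated distributions.

- Uniform distributions have maximum entropy log₂(5) = 2.3219 bits
- The more "peaked" or concentrated a distribution, the lower its entropy

Entropies:
  H(A) = 2.1469 bits
  H(B) = 1.0815 bits
  H(C) = 2.3219 bits

Ranking: C > A > B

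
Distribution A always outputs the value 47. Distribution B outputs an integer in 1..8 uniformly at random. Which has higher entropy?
B

A is deterministic, so H(A) = 0. B is uniform over 8 outcomes, so H(B) = log₂(8) = 3.000 bits. Any distribution with genuine randomness has higher entropy than a deterministic one.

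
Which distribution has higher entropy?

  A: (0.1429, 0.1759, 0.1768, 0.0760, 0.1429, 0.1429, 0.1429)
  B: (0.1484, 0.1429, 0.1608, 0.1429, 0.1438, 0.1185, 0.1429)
B

Both distributions are close to uniform, making this a harder comparison.

H(A) = 2.7696 bits
H(B) = 2.8025 bits

The distribution closer to uniform has higher entropy.
Answer: B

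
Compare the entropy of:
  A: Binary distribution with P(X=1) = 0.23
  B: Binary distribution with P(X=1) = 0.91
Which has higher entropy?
A

For binary distributions, entropy is maximized at p=0.5 and decreases as p moves toward 0 or 1.

H(A) = H(0.23) = 0.7780 bits
H(B) = H(0.91) = 0.4365 bits

Distribution A (p=0.23) is closer to uniform (p=0.5), so it has higher entropy.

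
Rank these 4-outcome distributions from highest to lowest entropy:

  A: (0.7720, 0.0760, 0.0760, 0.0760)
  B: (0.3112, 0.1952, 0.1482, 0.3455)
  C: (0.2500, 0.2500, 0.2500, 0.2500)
C > B > A

Key insight: Entropy is maximized by uniform distributions and minimized by concentrated distributions.

- Uniform distributions have maximum entropy log₂(4) = 2.0000 bits
- The more "peaked" or concentrated a distribution, the lower its entropy

Entropies:
  H(A) = 1.1359 bits
  H(B) = 1.9220 bits
  H(C) = 2.0000 bits

Ranking: C > B > A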